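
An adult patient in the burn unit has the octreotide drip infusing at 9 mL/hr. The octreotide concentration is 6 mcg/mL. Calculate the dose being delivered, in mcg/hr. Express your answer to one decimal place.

Drug rate = 9 mL/hr × 6 mcg/mL = 54 mcg/hr

54.0 mcg/hr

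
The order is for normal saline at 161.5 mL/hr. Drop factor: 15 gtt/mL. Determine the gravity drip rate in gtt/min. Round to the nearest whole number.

161.5 mL/hr ÷ 60 min/hr = 2.691667 mL/min
2.691667 mL/min × 15 gtt/mL = 40.375 gtt/min

40 gtt/min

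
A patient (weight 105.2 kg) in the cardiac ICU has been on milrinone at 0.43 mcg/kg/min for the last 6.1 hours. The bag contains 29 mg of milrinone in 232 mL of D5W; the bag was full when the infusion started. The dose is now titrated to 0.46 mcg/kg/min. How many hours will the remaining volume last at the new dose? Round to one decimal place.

Initial rate:
Dose = 0.43 mcg/kg/min × 105.2 kg = 45.236 mcg/min
45.236 mcg/min × 60 min/hr = 2714.16 mcg/hr
Concentration = 29 mg ÷ 232 mL = 0.125 mg/mL = 125 mcg/mL
Rate = 2714.16 mcg/hr ÷ 125 mcg/mL = 21.71328 mL/hr
Volume infused so far = 21.71328 mL/hr × 6.1 hr = 132.451 mL
Volume remaining = 232 − 132.451 = 99.54899 mL
New rate:
Dose = 0.46 mcg/kg/min × 105.2 kg = 48.392 mcg/min
48.392 mcg/min × 60 min/hr = 2903.52 mcg/hr
Rate = 2903.52 mcg/hr ÷ 125 mcg/mL = 23.22816 mL/hr
Time remaining = 99.54899 mL ÷ 23.22816 mL/hr = 4.285703 hr

4.3 hours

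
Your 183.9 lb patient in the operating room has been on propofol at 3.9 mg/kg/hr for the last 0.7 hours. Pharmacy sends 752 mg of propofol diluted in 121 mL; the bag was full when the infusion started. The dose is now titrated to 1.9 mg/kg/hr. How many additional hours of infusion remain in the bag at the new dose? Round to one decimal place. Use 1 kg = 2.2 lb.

Initial rate:
Weight = 183.9 lb ÷ 2.2 lb/kg = 83.59091 kg
Dose = 3.9 mg/kg/hr × 83.59091 kg = 326.0045 mg/hr
Concentration = 752 mg ÷ 121 mL = 6.214876 mg/mL
Rate = 326.0045 mg/hr ÷ 6.214876 mg/mL = 52.45552 mL/hr
Volume infused so far = 52.45552 mL/hr × 0.7 hr = 36.71886 mL
Volume remaining = 121 − 36.71886 = 84.28114 mL
New rate:
Dose = 1.9 mg/kg/hr × 83.59091 kg = 158.8227 mg/hr
Rate = 158.8227 mg/hr ÷ 6.214876 mg/mL = 25.55525 mL/hr
Time remaining = 84.28114 mL ÷ 25.55525 mL/hr = 3.297997 hr

3.3 hours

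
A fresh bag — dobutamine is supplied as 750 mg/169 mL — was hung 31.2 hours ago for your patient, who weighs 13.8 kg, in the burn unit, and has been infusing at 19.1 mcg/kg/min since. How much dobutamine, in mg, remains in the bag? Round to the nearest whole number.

Dose = 19.1 mcg/kg/min × 13.8 kg = 263.58 mcg/min
263.58 mcg/min × 60 min/hr = 15814.8 mcg/hr
Concentration = 750 mg ÷ 169 mL = 4.43787 mg/mL = 4437.87 mcg/mL
Rate = 15814.8 mcg/hr ÷ 4437.87 mcg/mL = 3.563602 mL/hr
Volume infused = 3.563602 mL/hr × 31.2 hr = 111.1844 mL
Volume remaining = 169 − 111.1844 = 57.81563 mL
Drug remaining = 57.81563 mL × 4437.87 mcg/mL = 256578.2 mcg = 256.5782 mg

257 mg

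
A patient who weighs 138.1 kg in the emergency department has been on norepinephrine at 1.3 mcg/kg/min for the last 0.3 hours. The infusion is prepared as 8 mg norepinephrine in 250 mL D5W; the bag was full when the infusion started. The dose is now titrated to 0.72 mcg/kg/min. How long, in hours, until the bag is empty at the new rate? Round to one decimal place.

0.8 hours

Initial rate:
Dose = 1.3 mcg/kg/min × 138.1 kg = 179.53 mcg/min
179.53 mcg/min × 60 min/hr = 10771.8 mcg/hr
Concentration = 8 mg ÷ 250 mL = 0.032 mg/mL = 32 mcg/mL
Rate = 10771.8 mcg/hr ÷ 32 mcg/mL = 336.6187 mL/hr
Volume infused so far = 336.6187 mL/hr × 0.3 hr = 100.9856 mL
Volume remaining = 250 − 100.9856 = 149.0144 mL
New rate:
Dose = 0.72 mcg/kg/min × 138.1 kg = 99.432 mcg/min
99.432 mcg/min × 60 min/hr = 5965.92 mcg/hr
Rate = 5965.92 mcg/hr ÷ 32 mcg/mL = 186.435 mL/hr
Time remaining = 149.0144 mL ÷ 186.435 mL/hr = 0.7992833 hr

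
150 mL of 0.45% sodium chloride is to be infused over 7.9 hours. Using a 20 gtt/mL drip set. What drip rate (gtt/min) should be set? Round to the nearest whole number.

150 mL ÷ (7.9 hr × 60 = 474 min) = 0.3164557 mL/min
0.3164557 mL/min × 20 gtt/mL = 6.329114 gtt/min

6 gtt/min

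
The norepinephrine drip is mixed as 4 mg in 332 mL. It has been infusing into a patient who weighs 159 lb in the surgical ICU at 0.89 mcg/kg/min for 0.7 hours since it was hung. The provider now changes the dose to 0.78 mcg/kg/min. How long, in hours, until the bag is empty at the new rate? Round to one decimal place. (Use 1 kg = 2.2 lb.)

0.4 hours

Initial rate:
Weight = 159 lb ÷ 2.2 lb/kg = 72.27273 kg
Dose = 0.89 mcg/kg/min × 72.27273 kg = 64.32273 mcg/min
64.32273 mcg/min × 60 min/hr = 3859.364 mcg/hr
Concentration = 4 mg ÷ 332 mL = 0.01204819 mg/mL = 12.04819 mcg/mL
Rate = 3859.364 mcg/hr ÷ 12.04819 mcg/mL = 320.3272 mL/hr
Volume infused so far = 320.3272 mL/hr × 0.7 hr = 224.229 mL
Volume remaining = 332 − 224.229 = 107.771 mL
New rate:
Dose = 0.78 mcg/kg/min × 72.27273 kg = 56.37273 mcg/min
56.37273 mcg/min × 60 min/hr = 3382.364 mcg/hr
Rate = 3382.364 mcg/hr ÷ 12.04819 mcg/mL = 280.7362 mL/hr
Time remaining = 107.771 mL ÷ 280.7362 mL/hr = 0.383887 hr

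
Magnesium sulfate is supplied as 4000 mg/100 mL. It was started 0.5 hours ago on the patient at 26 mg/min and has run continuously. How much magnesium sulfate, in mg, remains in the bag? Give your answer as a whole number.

3220 mg

26 mg/min × 60 min/hr = 1560 mg/hr
Concentration = 4000 mg ÷ 100 mL = 40 mg/mL
Rate = 1560 mg/hr ÷ 40 mg/mL = 39 mL/hr
Volume infused = 39 mL/hr × 0.5 hr = 19.5 mL
Volume remaining = 100 − 19.5 = 80.5 mL
Drug remaining = 80.5 mL × 40 mg/mL = 3220 mg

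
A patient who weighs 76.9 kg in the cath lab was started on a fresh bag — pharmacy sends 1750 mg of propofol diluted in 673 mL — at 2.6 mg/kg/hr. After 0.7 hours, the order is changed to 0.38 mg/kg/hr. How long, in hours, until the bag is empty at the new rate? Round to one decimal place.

55.1 hours

Initial rate:
Dose = 2.6 mg/kg/hr × 76.9 kg = 199.94 mg/hr
Concentration = 1750 mg ÷ 673 mL = 2.600297 mg/mL
Rate = 199.94 mg/hr ÷ 2.600297 mg/mL = 76.89121 mL/hr
Volume infused so far = 76.89121 mL/hr × 0.7 hr = 53.82385 mL
Volume remaining = 673 − 53.82385 = 619.1762 mL
New rate:
Dose = 0.38 mg/kg/hr × 76.9 kg = 29.222 mg/hr
Rate = 29.222 mg/hr ÷ 2.600297 mg/mL = 11.23795 mL/hr
Time remaining = 619.1762 mL ÷ 11.23795 mL/hr = 55.09691 hr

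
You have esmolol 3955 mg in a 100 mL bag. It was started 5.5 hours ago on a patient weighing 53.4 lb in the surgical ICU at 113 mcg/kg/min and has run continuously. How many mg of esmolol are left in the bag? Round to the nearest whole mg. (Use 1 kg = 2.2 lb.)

Weight = 53.4 lb ÷ 2.2 lb/kg = 24.27273 kg
Dose = 113 mcg/kg/min × 24.27273 kg = 2742.818 mcg/min
2742.818 mcg/min × 60 min/hr = 164569.1 mcg/hr
Concentration = 3955 mg ÷ 100 mL = 39.55 mg/mL = 39550 mcg/mL
Rate = 164569.1 mcg/hr ÷ 39550 mcg/mL = 4.161039 mL/hr
Volume infused = 4.161039 mL/hr × 5.5 hr = 22.88571 mL
Volume remaining = 100 − 22.88571 = 77.11429 mL
Drug remaining = 77.11429 mL × 39550 mcg/mL = 3049870 mcg = 3049.87 mg

3050 mg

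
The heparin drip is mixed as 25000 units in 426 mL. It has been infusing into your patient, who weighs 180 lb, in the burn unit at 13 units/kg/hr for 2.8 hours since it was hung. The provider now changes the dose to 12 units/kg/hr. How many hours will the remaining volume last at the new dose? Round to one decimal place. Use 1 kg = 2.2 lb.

22.4 hours

Initial rate:
Weight = 180 lb ÷ 2.2 lb/kg = 81.81818 kg
Dose = 13 units/kg/hr × 81.81818 kg = 1063.636 units/hr
Concentration = 25000 units ÷ 426 mL = 58.68545 units/mL
Rate = 1063.636 units/hr ÷ 58.68545 units/mL = 18.12436 mL/hr
Volume infused so far = 18.12436 mL/hr × 2.8 hr = 50.74822 mL
Volume remaining = 426 − 50.74822 = 375.2518 mL
New rate:
Dose = 12 units/kg/hr × 81.81818 kg = 981.8182 units/hr
Rate = 981.8182 units/hr ÷ 58.68545 units/mL = 16.73018 mL/hr
Time remaining = 375.2518 mL ÷ 16.73018 mL/hr = 22.42963 hr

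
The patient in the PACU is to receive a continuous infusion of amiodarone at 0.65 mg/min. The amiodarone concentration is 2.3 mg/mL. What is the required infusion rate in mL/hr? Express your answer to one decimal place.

17.0 mL/hr

0.65 mg/min × 60 min/hr = 39 mg/hr
Rate = 39 mg/hr ÷ 2.3 mg/mL = 16.95652 mL/hr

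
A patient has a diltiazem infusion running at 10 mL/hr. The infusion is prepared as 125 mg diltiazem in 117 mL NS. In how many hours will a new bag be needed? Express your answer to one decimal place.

Duration = 117 mL ÷ 10 mL/hr = 11.7 hr

11.7 hours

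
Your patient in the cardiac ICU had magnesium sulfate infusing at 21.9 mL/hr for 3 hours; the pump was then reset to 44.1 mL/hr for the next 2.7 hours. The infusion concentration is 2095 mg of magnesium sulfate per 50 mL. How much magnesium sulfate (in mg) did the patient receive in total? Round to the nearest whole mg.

Concentration = 2095 mg ÷ 50 mL = 41.9 mg/mL
Stage 1: 21.9 mL/hr × 3 hr = 65.7 mL → 65.7 mL × 41.9 mg/mL = 2752.83 mg
Stage 2: 44.1 mL/hr × 2.7 hr = 119.07 mL → 119.07 mL × 41.9 mg/mL = 4989.033 mg
Total = 2752.83 + 4989.033 = 7741.863 mg

7742 mg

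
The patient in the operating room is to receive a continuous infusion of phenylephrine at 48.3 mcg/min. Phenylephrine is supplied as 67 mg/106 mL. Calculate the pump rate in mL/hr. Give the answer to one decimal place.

48.3 mcg/min × 60 min/hr = 2898 mcg/hr
Concentration = 67 mg ÷ 106 mL = 0.6320755 mg/mL = 632.0755 mcg/mL
Rate = 2898 mcg/hr ÷ 632.0755 mcg/mL = 4.584896 mL/hr

4.6 mL/hr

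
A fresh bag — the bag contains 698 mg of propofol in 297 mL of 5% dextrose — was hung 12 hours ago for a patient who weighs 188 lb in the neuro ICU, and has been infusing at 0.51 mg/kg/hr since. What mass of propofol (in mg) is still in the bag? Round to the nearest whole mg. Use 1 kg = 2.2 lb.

175 mg

Weight = 188 lb ÷ 2.2 lb/kg = 85.45455 kg
Dose = 0.51 mg/kg/hr × 85.45455 kg = 43.58182 mg/hr
Concentration = 698 mg ÷ 297 mL = 2.350168 mg/mL
Rate = 43.58182 mg/hr ÷ 2.350168 mg/mL = 18.54413 mL/hr
Volume infused = 18.54413 mL/hr × 12 hr = 222.5295 mL
Volume remaining = 297 − 222.5295 = 74.47049 mL
Drug remaining = 74.47049 mL × 2.350168 mg/mL = 175.0182 mg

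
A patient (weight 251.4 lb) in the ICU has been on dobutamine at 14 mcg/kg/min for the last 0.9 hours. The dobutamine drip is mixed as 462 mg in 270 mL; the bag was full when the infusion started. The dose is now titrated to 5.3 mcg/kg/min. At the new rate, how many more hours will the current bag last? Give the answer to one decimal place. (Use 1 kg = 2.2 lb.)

10.3 hours

Initial rate:
Weight = 251.4 lb ÷ 2.2 lb/kg = 114.2727 kg
Dose = 14 mcg/kg/min × 114.2727 kg = 1599.818 mcg/min
1599.818 mcg/min × 60 min/hr = 95989.09 mcg/hr
Concentration = 462 mg ÷ 270 mL = 1.711111 mg/mL = 1711.111 mcg/mL
Rate = 95989.09 mcg/hr ÷ 1711.111 mcg/mL = 56.09752 mL/hr
Volume infused so far = 56.09752 mL/hr × 0.9 hr = 50.48777 mL
Volume remaining = 270 − 50.48777 = 219.5122 mL
New rate:
Dose = 5.3 mcg/kg/min × 114.2727 kg = 605.6455 mcg/min
605.6455 mcg/min × 60 min/hr = 36338.73 mcg/hr
Rate = 36338.73 mcg/hr ÷ 1711.111 mcg/mL = 21.23692 mL/hr
Time remaining = 219.5122 mL ÷ 21.23692 mL/hr = 10.33635 hr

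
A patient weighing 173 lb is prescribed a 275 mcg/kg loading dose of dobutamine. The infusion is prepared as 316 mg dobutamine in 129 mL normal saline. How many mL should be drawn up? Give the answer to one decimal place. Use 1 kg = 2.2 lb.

Weight = 173 lb ÷ 2.2 lb/kg = 78.63636 kg
Dose = 275 mcg/kg × 78.63636 kg = 21625 mcg
Concentration = 316 mg ÷ 129 mL = 2.449612 mg/mL = 2449.612 mcg/mL
Volume = 21625 mcg ÷ 2449.612 mcg/mL = 8.827927 mL

8.8 mL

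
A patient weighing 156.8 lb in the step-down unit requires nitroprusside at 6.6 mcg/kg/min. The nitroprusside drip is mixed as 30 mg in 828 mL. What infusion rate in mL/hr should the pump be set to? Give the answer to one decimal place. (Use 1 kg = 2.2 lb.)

Weight = 156.8 lb ÷ 2.2 lb/kg = 71.27273 kg
Dose = 6.6 mcg/kg/min × 71.27273 kg = 470.4 mcg/min
470.4 mcg/min × 60 min/hr = 28224 mcg/hr
Concentration = 30 mg ÷ 828 mL = 0.03623188 mg/mL = 36.23188 mcg/mL
Rate = 28224 mcg/hr ÷ 36.23188 mcg/mL = 778.9824 mL/hr

779.0 mL/hr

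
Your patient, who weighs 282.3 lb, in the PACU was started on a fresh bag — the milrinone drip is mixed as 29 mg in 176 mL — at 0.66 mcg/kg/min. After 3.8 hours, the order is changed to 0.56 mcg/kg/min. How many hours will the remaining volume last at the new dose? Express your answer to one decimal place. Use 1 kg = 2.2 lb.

2.2 hours

Initial rate:
Weight = 282.3 lb ÷ 2.2 lb/kg = 128.3182 kg
Dose = 0.66 mcg/kg/min × 128.3182 kg = 84.69 mcg/min
84.69 mcg/min × 60 min/hr = 5081.4 mcg/hr
Concentration = 29 mg ÷ 176 mL = 0.1647727 mg/mL = 164.7727 mcg/mL
Rate = 5081.4 mcg/hr ÷ 164.7727 mcg/mL = 30.83884 mL/hr
Volume infused so far = 30.83884 mL/hr × 3.8 hr = 117.1876 mL
Volume remaining = 176 − 117.1876 = 58.8124 mL
New rate:
Dose = 0.56 mcg/kg/min × 128.3182 kg = 71.85818 mcg/min
71.85818 mcg/min × 60 min/hr = 4311.491 mcg/hr
Rate = 4311.491 mcg/hr ÷ 164.7727 mcg/mL = 26.16629 mL/hr
Time remaining = 58.8124 mL ÷ 26.16629 mL/hr = 2.24764 hr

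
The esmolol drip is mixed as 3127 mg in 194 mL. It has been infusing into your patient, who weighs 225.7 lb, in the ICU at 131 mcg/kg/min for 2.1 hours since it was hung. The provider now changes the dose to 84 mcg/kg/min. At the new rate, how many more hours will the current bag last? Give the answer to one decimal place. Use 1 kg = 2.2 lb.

2.8 hours

Initial rate:
Weight = 225.7 lb ÷ 2.2 lb/kg = 102.5909 kg
Dose = 131 mcg/kg/min × 102.5909 kg = 13439.41 mcg/min
13439.41 mcg/min × 60 min/hr = 806364.5 mcg/hr
Concentration = 3127 mg ÷ 194 mL = 16.11856 mg/mL = 16118.56 mcg/mL
Rate = 806364.5 mcg/hr ÷ 16118.56 mcg/mL = 50.02709 mL/hr
Volume infused so far = 50.02709 mL/hr × 2.1 hr = 105.0569 mL
Volume remaining = 194 − 105.0569 = 88.9431 mL
New rate:
Dose = 84 mcg/kg/min × 102.5909 kg = 8617.636 mcg/min
8617.636 mcg/min × 60 min/hr = 517058.2 mcg/hr
Rate = 517058.2 mcg/hr ÷ 16118.56 mcg/mL = 32.07844 mL/hr
Time remaining = 88.9431 mL ÷ 32.07844 mL/hr = 2.772675 hr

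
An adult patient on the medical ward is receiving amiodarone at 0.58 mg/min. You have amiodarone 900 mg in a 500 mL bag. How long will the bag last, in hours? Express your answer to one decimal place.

0.58 mg/min × 60 min/hr = 34.8 mg/hr
Concentration = 900 mg ÷ 500 mL = 1.8 mg/mL
Rate = 34.8 mg/hr ÷ 1.8 mg/mL = 19.33333 mL/hr
Duration = 500 mL ÷ 19.33333 mL/hr = 25.86207 hr

25.9 hours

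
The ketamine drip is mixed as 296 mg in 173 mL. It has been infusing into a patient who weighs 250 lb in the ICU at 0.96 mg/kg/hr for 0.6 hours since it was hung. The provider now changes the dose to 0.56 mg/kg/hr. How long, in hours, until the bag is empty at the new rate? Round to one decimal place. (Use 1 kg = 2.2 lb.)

3.6 hours

Initial rate:
Weight = 250 lb ÷ 2.2 lb/kg = 113.6364 kg
Dose = 0.96 mg/kg/hr × 113.6364 kg = 109.0909 mg/hr
Concentration = 296 mg ÷ 173 mL = 1.710983 mg/mL
Rate = 109.0909 mg/hr ÷ 1.710983 mg/mL = 63.75921 mL/hr
Volume infused so far = 63.75921 mL/hr × 0.6 hr = 38.25553 mL
Volume remaining = 173 − 38.25553 = 134.7445 mL
New rate:
Dose = 0.56 mg/kg/hr × 113.6364 kg = 63.63636 mg/hr
Rate = 63.63636 mg/hr ÷ 1.710983 mg/mL = 37.19287 mL/hr
Time remaining = 134.7445 mL ÷ 37.19287 mL/hr = 3.622857 hr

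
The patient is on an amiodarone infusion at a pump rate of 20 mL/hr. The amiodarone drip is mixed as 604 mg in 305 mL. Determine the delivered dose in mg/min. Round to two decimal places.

Concentration = 604 mg ÷ 305 mL = 1.980328 mg/mL
Drug rate = 20 mL/hr × 1.980328 mg/mL = 39.60656 mg/hr
39.60656 mg/hr ÷ 60 min/hr = 0.6601093 mg/min

0.66 mg/min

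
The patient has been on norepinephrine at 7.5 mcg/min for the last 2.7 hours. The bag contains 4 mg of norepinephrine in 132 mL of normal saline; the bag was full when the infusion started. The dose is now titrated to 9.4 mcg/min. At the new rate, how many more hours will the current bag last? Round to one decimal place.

4.9 hours

Initial rate:
7.5 mcg/min × 60 min/hr = 450 mcg/hr
Concentration = 4 mg ÷ 132 mL = 0.03030303 mg/mL = 30.30303 mcg/mL
Rate = 450 mcg/hr ÷ 30.30303 mcg/mL = 14.85 mL/hr
Volume infused so far = 14.85 mL/hr × 2.7 hr = 40.095 mL
Volume remaining = 132 − 40.095 = 91.905 mL
New rate:
9.4 mcg/min × 60 min/hr = 564 mcg/hr
Rate = 564 mcg/hr ÷ 30.30303 mcg/mL = 18.612 mL/hr
Time remaining = 91.905 mL ÷ 18.612 mL/hr = 4.937943 hr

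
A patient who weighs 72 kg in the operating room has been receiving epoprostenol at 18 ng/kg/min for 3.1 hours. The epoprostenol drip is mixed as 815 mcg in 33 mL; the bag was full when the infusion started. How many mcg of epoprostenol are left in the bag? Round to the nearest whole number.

Dose = 18 ng/kg/min × 72 kg = 1296 ng/min
1296 ng/min × 60 min/hr = 77760 ng/hr
Concentration = 815 mcg ÷ 33 mL = 24.69697 mcg/mL = 24696.97 ng/mL
Rate = 77760 ng/hr ÷ 24696.97 ng/mL = 3.148564 mL/hr
Volume infused = 3.148564 mL/hr × 3.1 hr = 9.76055 mL
Volume remaining = 33 − 9.76055 = 23.23945 mL
Drug remaining = 23.23945 mL × 24696.97 ng/mL = 573944 ng = 573.944 mcg

574 mcg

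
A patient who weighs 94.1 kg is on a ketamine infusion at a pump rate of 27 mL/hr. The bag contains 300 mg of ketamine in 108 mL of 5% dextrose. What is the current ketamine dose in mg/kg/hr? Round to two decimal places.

0.80 mg/kg/hr

Concentration = 300 mg ÷ 108 mL = 2.777778 mg/mL
Drug rate = 27 mL/hr × 2.777778 mg/mL = 75 mg/hr
75 mg/hr ÷ 94.1 kg = 0.7970244 mg/kg/hr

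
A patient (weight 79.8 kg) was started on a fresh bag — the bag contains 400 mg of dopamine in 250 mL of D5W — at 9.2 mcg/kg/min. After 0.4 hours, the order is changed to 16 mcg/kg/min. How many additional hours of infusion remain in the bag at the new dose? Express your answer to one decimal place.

5.0 hours

Initial rate:
Dose = 9.2 mcg/kg/min × 79.8 kg = 734.16 mcg/min
734.16 mcg/min × 60 min/hr = 44049.6 mcg/hr
Concentration = 400 mg ÷ 250 mL = 1.6 mg/mL = 1600 mcg/mL
Rate = 44049.6 mcg/hr ÷ 1600 mcg/mL = 27.531 mL/hr
Volume infused so far = 27.531 mL/hr × 0.4 hr = 11.0124 mL
Volume remaining = 250 − 11.0124 = 238.9876 mL
New rate:
Dose = 16 mcg/kg/min × 79.8 kg = 1276.8 mcg/min
1276.8 mcg/min × 60 min/hr = 76608 mcg/hr
Rate = 76608 mcg/hr ÷ 1600 mcg/mL = 47.88 mL/hr
Time remaining = 238.9876 mL ÷ 47.88 mL/hr = 4.991387 hr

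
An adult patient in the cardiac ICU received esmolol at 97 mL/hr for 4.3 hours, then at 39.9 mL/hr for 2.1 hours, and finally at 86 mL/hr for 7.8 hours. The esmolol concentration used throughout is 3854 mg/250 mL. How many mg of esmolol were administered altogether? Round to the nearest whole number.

Concentration = 3854 mg ÷ 250 mL = 15.416 mg/mL
Stage 1: 97 mL/hr × 4.3 hr = 417.1 mL → 417.1 mL × 15.416 mg/mL = 6430.014 mg
Stage 2: 39.9 mL/hr × 2.1 hr = 83.79 mL → 83.79 mL × 15.416 mg/mL = 1291.707 mg
Stage 3: 86 mL/hr × 7.8 hr = 670.8 mL → 670.8 mL × 15.416 mg/mL = 10341.05 mg
Total = 6430.014 + 1291.707 + 10341.05 = 18062.77 mg

18063 mg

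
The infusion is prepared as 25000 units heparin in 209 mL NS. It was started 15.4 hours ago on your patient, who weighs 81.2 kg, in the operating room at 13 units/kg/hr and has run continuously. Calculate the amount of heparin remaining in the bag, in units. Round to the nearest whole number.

Dose = 13 units/kg/hr × 81.2 kg = 1055.6 units/hr
Concentration = 25000 units ÷ 209 mL = 119.6172 units/mL
Rate = 1055.6 units/hr ÷ 119.6172 units/mL = 8.824816 mL/hr
Volume infused = 8.824816 mL/hr × 15.4 hr = 135.9022 mL
Volume remaining = 209 − 135.9022 = 73.09783 mL
Drug remaining = 73.09783 mL × 119.6172 units/mL = 8743.76 units

8744 units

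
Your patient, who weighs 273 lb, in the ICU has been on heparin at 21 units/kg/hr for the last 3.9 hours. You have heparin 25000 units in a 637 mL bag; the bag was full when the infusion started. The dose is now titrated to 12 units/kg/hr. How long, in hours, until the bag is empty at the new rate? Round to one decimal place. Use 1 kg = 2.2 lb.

10.0 hours

Initial rate:
Weight = 273 lb ÷ 2.2 lb/kg = 124.0909 kg
Dose = 21 units/kg/hr × 124.0909 kg = 2605.909 units/hr
Concentration = 25000 units ÷ 637 mL = 39.24647 units/mL
Rate = 2605.909 units/hr ÷ 39.24647 units/mL = 66.39856 mL/hr
Volume infused so far = 66.39856 mL/hr × 3.9 hr = 258.9544 mL
Volume remaining = 637 − 258.9544 = 378.0456 mL
New rate:
Dose = 12 units/kg/hr × 124.0909 kg = 1489.091 units/hr
Rate = 1489.091 units/hr ÷ 39.24647 units/mL = 37.94204 mL/hr
Time remaining = 378.0456 mL ÷ 37.94204 mL/hr = 9.963767 hr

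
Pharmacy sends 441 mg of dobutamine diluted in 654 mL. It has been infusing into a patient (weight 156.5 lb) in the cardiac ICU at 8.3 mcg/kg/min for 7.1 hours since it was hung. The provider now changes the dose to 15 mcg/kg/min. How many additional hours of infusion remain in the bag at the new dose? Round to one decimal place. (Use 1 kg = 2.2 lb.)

Initial rate:
Weight = 156.5 lb ÷ 2.2 lb/kg = 71.13636 kg
Dose = 8.3 mcg/kg/min × 71.13636 kg = 590.4318 mcg/min
590.4318 mcg/min × 60 min/hr = 35425.91 mcg/hr
Concentration = 441 mg ÷ 654 mL = 0.6743119 mg/mL = 674.3119 mcg/mL
Rate = 35425.91 mcg/hr ÷ 674.3119 mcg/mL = 52.53638 mL/hr
Volume infused so far = 52.53638 mL/hr × 7.1 hr = 373.0083 mL
Volume remaining = 654 − 373.0083 = 280.9917 mL
New rate:
Dose = 15 mcg/kg/min × 71.13636 kg = 1067.045 mcg/min
1067.045 mcg/min × 60 min/hr = 64022.73 mcg/hr
Rate = 64022.73 mcg/hr ÷ 674.3119 mcg/mL = 94.94527 mL/hr
Time remaining = 280.9917 mL ÷ 94.94527 mL/hr = 2.959512 hr

3.0 hours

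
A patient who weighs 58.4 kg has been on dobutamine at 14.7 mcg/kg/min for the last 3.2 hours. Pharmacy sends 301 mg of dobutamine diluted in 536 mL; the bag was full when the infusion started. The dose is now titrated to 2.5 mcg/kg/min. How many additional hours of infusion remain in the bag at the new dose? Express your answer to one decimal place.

15.5 hours

Initial rate:
Dose = 14.7 mcg/kg/min × 58.4 kg = 858.48 mcg/min
858.48 mcg/min × 60 min/hr = 51508.8 mcg/hr
Concentration = 301 mg ÷ 536 mL = 0.5615672 mg/mL = 561.5672 mcg/mL
Rate = 51508.8 mcg/hr ÷ 561.5672 mcg/mL = 91.72331 mL/hr
Volume infused so far = 91.72331 mL/hr × 3.2 hr = 293.5146 mL
Volume remaining = 536 − 293.5146 = 242.4854 mL
New rate:
Dose = 2.5 mcg/kg/min × 58.4 kg = 146 mcg/min
146 mcg/min × 60 min/hr = 8760 mcg/hr
Rate = 8760 mcg/hr ÷ 561.5672 mcg/mL = 15.5992 mL/hr
Time remaining = 242.4854 mL ÷ 15.5992 mL/hr = 15.54473 hr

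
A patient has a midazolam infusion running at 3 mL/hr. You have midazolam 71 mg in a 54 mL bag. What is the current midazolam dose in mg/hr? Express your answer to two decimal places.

Concentration = 71 mg ÷ 54 mL = 1.314815 mg/mL
Drug rate = 3 mL/hr × 1.314815 mg/mL = 3.944444 mg/hr

3.94 mg/hr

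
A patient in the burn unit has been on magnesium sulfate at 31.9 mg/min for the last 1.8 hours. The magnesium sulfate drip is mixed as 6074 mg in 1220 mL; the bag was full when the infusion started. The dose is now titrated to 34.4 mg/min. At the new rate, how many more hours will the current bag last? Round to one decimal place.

1.3 hours

Initial rate:
31.9 mg/min × 60 min/hr = 1914 mg/hr
Concentration = 6074 mg ÷ 1220 mL = 4.978689 mg/mL
Rate = 1914 mg/hr ÷ 4.978689 mg/mL = 384.4386 mL/hr
Volume infused so far = 384.4386 mL/hr × 1.8 hr = 691.9895 mL
Volume remaining = 1220 − 691.9895 = 528.0105 mL
New rate:
34.4 mg/min × 60 min/hr = 2064 mg/hr
Rate = 2064 mg/hr ÷ 4.978689 mg/mL = 414.567 mL/hr
Time remaining = 528.0105 mL ÷ 414.567 mL/hr = 1.273643 hr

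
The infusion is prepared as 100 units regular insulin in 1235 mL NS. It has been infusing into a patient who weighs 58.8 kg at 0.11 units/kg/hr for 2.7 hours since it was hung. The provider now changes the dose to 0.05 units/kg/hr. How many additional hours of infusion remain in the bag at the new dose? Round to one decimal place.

28.1 hours

Initial rate:
Dose = 0.11 units/kg/hr × 58.8 kg = 6.468 units/hr
Concentration = 100 units ÷ 1235 mL = 0.08097166 units/mL
Rate = 6.468 units/hr ÷ 0.08097166 units/mL = 79.8798 mL/hr
Volume infused so far = 79.8798 mL/hr × 2.7 hr = 215.6755 mL
Volume remaining = 1235 − 215.6755 = 1019.325 mL
New rate:
Dose = 0.05 units/kg/hr × 58.8 kg = 2.94 units/hr
Rate = 2.94 units/hr ÷ 0.08097166 units/mL = 36.309 mL/hr
Time remaining = 1019.325 mL ÷ 36.309 mL/hr = 28.07361 hr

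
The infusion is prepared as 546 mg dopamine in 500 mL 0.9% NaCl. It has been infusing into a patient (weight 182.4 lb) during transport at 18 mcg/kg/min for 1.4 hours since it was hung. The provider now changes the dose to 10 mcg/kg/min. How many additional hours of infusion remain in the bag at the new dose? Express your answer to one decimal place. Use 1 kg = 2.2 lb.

Initial rate:
Weight = 182.4 lb ÷ 2.2 lb/kg = 82.90909 kg
Dose = 18 mcg/kg/min × 82.90909 kg = 1492.364 mcg/min
1492.364 mcg/min × 60 min/hr = 89541.82 mcg/hr
Concentration = 546 mg ÷ 500 mL = 1.092 mg/mL = 1092 mcg/mL
Rate = 89541.82 mcg/hr ÷ 1092 mcg/mL = 81.998 mL/hr
Volume infused so far = 81.998 mL/hr × 1.4 hr = 114.7972 mL
Volume remaining = 500 − 114.7972 = 385.2028 mL
New rate:
Dose = 10 mcg/kg/min × 82.90909 kg = 829.0909 mcg/min
829.0909 mcg/min × 60 min/hr = 49745.45 mcg/hr
Rate = 49745.45 mcg/hr ÷ 1092 mcg/mL = 45.55445 mL/hr
Time remaining = 385.2028 mL ÷ 45.55445 mL/hr = 8.455877 hr

8.5 hours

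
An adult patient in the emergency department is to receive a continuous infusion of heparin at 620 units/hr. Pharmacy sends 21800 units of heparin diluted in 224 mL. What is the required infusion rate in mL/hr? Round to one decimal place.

Concentration = 21800 units ÷ 224 mL = 97.32143 units/mL
Rate = 620 units/hr ÷ 97.32143 units/mL = 6.370642 mL/hr

6.4 mL/hr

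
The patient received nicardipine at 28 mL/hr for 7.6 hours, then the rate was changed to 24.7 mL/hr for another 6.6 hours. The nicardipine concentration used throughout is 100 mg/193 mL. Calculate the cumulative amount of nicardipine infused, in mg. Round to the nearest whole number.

Concentration = 100 mg ÷ 193 mL = 0.5181347 mg/mL
Stage 1: 28 mL/hr × 7.6 hr = 212.8 mL → 212.8 mL × 0.5181347 mg/mL = 110.2591 mg
Stage 2: 24.7 mL/hr × 6.6 hr = 163.02 mL → 163.02 mL × 0.5181347 mg/mL = 84.46632 mg
Total = 110.2591 + 84.46632 = 194.7254 mg

195 mg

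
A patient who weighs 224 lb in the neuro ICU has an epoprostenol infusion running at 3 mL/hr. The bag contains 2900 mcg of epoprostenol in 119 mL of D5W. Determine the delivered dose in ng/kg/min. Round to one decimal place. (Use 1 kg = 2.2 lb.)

12.0 ng/kg/min

Weight = 224 lb ÷ 2.2 lb/kg = 101.8182 kg
Concentration = 2900 mcg ÷ 119 mL = 24.36975 mcg/mL = 24369.75 ng/mL
Drug rate = 3 mL/hr × 24369.75 ng/mL = 73109.24 ng/hr
73109.24 ng/hr ÷ 60 min/hr = 1218.487 ng/min
1218.487 ng/min ÷ 101.8182 kg = 11.96729 ng/kg/min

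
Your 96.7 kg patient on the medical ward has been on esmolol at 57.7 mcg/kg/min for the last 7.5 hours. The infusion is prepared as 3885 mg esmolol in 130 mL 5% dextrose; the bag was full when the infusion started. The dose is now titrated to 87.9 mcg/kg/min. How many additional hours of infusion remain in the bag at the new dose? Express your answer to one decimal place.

2.7 hours

Initial rate:
Dose = 57.7 mcg/kg/min × 96.7 kg = 5579.59 mcg/min
5579.59 mcg/min × 60 min/hr = 334775.4 mcg/hr
Concentration = 3885 mg ÷ 130 mL = 29.88462 mg/mL = 29884.62 mcg/mL
Rate = 334775.4 mcg/hr ÷ 29884.62 mcg/mL = 11.20227 mL/hr
Volume infused so far = 11.20227 mL/hr × 7.5 hr = 84.01699 mL
Volume remaining = 130 − 84.01699 = 45.98301 mL
New rate:
Dose = 87.9 mcg/kg/min × 96.7 kg = 8499.93 mcg/min
8499.93 mcg/min × 60 min/hr = 509995.8 mcg/hr
Rate = 509995.8 mcg/hr ÷ 29884.62 mcg/mL = 17.0655 mL/hr
Time remaining = 45.98301 mL ÷ 17.0655 mL/hr = 2.694502 hr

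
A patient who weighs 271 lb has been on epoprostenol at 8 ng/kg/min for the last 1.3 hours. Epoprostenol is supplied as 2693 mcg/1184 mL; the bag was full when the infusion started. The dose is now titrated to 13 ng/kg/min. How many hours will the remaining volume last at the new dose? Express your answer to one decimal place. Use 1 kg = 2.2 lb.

27.2 hours

Initial rate:
Weight = 271 lb ÷ 2.2 lb/kg = 123.1818 kg
Dose = 8 ng/kg/min × 123.1818 kg = 985.4545 ng/min
985.4545 ng/min × 60 min/hr = 59127.27 ng/hr
Concentration = 2693 mcg ÷ 1184 mL = 2.274493 mcg/mL = 2274.493 ng/mL
Rate = 59127.27 ng/hr ÷ 2274.493 ng/mL = 25.9958 mL/hr
Volume infused so far = 25.9958 mL/hr × 1.3 hr = 33.79454 mL
Volume remaining = 1184 − 33.79454 = 1150.205 mL
New rate:
Dose = 13 ng/kg/min × 123.1818 kg = 1601.364 ng/min
1601.364 ng/min × 60 min/hr = 96081.82 ng/hr
Rate = 96081.82 ng/hr ÷ 2274.493 ng/mL = 42.24318 mL/hr
Time remaining = 1150.205 mL ÷ 42.24318 mL/hr = 27.2282 hr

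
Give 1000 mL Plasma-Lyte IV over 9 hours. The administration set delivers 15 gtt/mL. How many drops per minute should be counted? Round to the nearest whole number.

28 gtt/min

1000 mL ÷ (9 hr × 60 = 540 min) = 1.851852 mL/min
1.851852 mL/min × 15 gtt/mL = 27.77778 gtt/min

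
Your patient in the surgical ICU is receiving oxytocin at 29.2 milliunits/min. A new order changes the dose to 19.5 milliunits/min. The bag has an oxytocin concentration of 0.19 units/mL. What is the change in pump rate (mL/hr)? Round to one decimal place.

At the current dose:
29.2 milliunits/min × 60 min/hr = 1752 milliunits/hr
Concentration = 0.19 units/mL = 190 milliunits/mL
Rate = 1752 milliunits/hr ÷ 190 milliunits/mL = 9.221053 mL/hr
At the new dose:
19.5 milliunits/min × 60 min/hr = 1170 milliunits/hr
Rate = 1170 milliunits/hr ÷ 190 milliunits/mL = 6.157895 mL/hr
Change = 6.157895 − 9.221053 = -3.063158 mL/hr → 3.063158 mL/hr decrease

3.1 mL/hr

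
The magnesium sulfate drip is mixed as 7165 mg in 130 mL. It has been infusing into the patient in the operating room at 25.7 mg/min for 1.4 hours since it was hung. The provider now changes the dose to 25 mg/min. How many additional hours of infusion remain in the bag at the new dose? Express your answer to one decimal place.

3.3 hours

Initial rate:
25.7 mg/min × 60 min/hr = 1542 mg/hr
Concentration = 7165 mg ÷ 130 mL = 55.11538 mg/mL
Rate = 1542 mg/hr ÷ 55.11538 mg/mL = 27.97767 mL/hr
Volume infused so far = 27.97767 mL/hr × 1.4 hr = 39.16874 mL
Volume remaining = 130 − 39.16874 = 90.83126 mL
New rate:
25 mg/min × 60 min/hr = 1500 mg/hr
Rate = 1500 mg/hr ÷ 55.11538 mg/mL = 27.21563 mL/hr
Time remaining = 90.83126 mL ÷ 27.21563 mL/hr = 3.337467 hr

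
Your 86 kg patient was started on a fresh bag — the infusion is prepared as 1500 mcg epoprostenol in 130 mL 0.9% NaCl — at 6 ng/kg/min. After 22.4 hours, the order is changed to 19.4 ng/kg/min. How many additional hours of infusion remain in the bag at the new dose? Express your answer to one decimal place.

Initial rate:
Dose = 6 ng/kg/min × 86 kg = 516 ng/min
516 ng/min × 60 min/hr = 30960 ng/hr
Concentration = 1500 mcg ÷ 130 mL = 11.53846 mcg/mL = 11538.46 ng/mL
Rate = 30960 ng/hr ÷ 11538.46 ng/mL = 2.6832 mL/hr
Volume infused so far = 2.6832 mL/hr × 22.4 hr = 60.10368 mL
Volume remaining = 130 − 60.10368 = 69.89632 mL
New rate:
Dose = 19.4 ng/kg/min × 86 kg = 1668.4 ng/min
1668.4 ng/min × 60 min/hr = 100104 ng/hr
Rate = 100104 ng/hr ÷ 11538.46 ng/mL = 8.67568 mL/hr
Time remaining = 69.89632 mL ÷ 8.67568 mL/hr = 8.056581 hr

8.1 hours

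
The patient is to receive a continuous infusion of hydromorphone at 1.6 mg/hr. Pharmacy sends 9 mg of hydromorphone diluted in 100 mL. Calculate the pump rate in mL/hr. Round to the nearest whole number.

18 mL/hr

Concentration = 9 mg ÷ 100 mL = 0.09 mg/mL
Rate = 1.6 mg/hr ÷ 0.09 mg/mL = 17.77778 mL/hr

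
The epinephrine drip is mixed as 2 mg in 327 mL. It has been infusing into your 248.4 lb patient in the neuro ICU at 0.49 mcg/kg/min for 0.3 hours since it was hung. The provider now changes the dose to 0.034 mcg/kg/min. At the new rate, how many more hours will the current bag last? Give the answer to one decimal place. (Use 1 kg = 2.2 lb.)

4.4 hours

Initial rate:
Weight = 248.4 lb ÷ 2.2 lb/kg = 112.9091 kg
Dose = 0.49 mcg/kg/min × 112.9091 kg = 55.32545 mcg/min
55.32545 mcg/min × 60 min/hr = 3319.527 mcg/hr
Concentration = 2 mg ÷ 327 mL = 0.006116208 mg/mL = 6.116208 mcg/mL
Rate = 3319.527 mcg/hr ÷ 6.116208 mcg/mL = 542.7427 mL/hr
Volume infused so far = 542.7427 mL/hr × 0.3 hr = 162.8228 mL
Volume remaining = 327 − 162.8228 = 164.1772 mL
New rate:
Dose = 0.034 mcg/kg/min × 112.9091 kg = 3.838909 mcg/min
3.838909 mcg/min × 60 min/hr = 230.3345 mcg/hr
Rate = 230.3345 mcg/hr ÷ 6.116208 mcg/mL = 37.6597 mL/hr
Time remaining = 164.1772 mL ÷ 37.6597 mL/hr = 4.359493 hr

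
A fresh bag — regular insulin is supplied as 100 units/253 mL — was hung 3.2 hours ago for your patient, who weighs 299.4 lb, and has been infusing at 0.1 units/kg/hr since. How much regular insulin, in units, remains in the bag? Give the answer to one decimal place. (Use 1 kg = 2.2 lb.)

56.5 units

Weight = 299.4 lb ÷ 2.2 lb/kg = 136.0909 kg
Dose = 0.1 units/kg/hr × 136.0909 kg = 13.60909 units/hr
Concentration = 100 units ÷ 253 mL = 0.3952569 units/mL
Rate = 13.60909 units/hr ÷ 0.3952569 units/mL = 34.431 mL/hr
Volume infused = 34.431 mL/hr × 3.2 hr = 110.1792 mL
Volume remaining = 253 − 110.1792 = 142.8208 mL
Drug remaining = 142.8208 mL × 0.3952569 units/mL = 56.45091 units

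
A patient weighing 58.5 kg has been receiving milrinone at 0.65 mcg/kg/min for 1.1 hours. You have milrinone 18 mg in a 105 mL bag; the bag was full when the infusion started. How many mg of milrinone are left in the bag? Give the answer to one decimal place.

15.5 mg

Dose = 0.65 mcg/kg/min × 58.5 kg = 38.025 mcg/min
38.025 mcg/min × 60 min/hr = 2281.5 mcg/hr
Concentration = 18 mg ÷ 105 mL = 0.1714286 mg/mL = 171.4286 mcg/mL
Rate = 2281.5 mcg/hr ÷ 171.4286 mcg/mL = 13.30875 mL/hr
Volume infused = 13.30875 mL/hr × 1.1 hr = 14.63963 mL
Volume remaining = 105 − 14.63963 = 90.36038 mL
Drug remaining = 90.36038 mL × 171.4286 mcg/mL = 15490.35 mcg = 15.49035 mg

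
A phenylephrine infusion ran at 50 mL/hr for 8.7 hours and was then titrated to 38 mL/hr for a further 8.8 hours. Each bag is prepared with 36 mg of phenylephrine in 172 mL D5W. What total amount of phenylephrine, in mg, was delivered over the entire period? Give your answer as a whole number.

161 mg

Concentration = 36 mg ÷ 172 mL = 0.2093023 mg/mL
Stage 1: 50 mL/hr × 8.7 hr = 435 mL → 435 mL × 0.2093023 mg/mL = 91.04651 mg
Stage 2: 38 mL/hr × 8.8 hr = 334.4 mL → 334.4 mL × 0.2093023 mg/mL = 69.9907 mg
Total = 91.04651 + 69.9907 = 161.0372 mg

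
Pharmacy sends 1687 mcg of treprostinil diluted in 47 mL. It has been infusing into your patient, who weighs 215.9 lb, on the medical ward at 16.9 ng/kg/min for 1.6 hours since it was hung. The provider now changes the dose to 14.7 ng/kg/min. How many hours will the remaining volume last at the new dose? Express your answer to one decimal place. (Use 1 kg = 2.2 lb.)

Initial rate:
Weight = 215.9 lb ÷ 2.2 lb/kg = 98.13636 kg
Dose = 16.9 ng/kg/min × 98.13636 kg = 1658.505 ng/min
1658.505 ng/min × 60 min/hr = 99510.27 ng/hr
Concentration = 1687 mcg ÷ 47 mL = 35.89362 mcg/mL = 35893.62 ng/mL
Rate = 99510.27 ng/hr ÷ 35893.62 ng/mL = 2.772367 mL/hr
Volume infused so far = 2.772367 mL/hr × 1.6 hr = 4.435787 mL
Volume remaining = 47 − 4.435787 = 42.56421 mL
New rate:
Dose = 14.7 ng/kg/min × 98.13636 kg = 1442.605 ng/min
1442.605 ng/min × 60 min/hr = 86556.27 ng/hr
Rate = 86556.27 ng/hr ÷ 35893.62 ng/mL = 2.411467 mL/hr
Time remaining = 42.56421 mL ÷ 2.411467 mL/hr = 17.65076 hr

17.7 hours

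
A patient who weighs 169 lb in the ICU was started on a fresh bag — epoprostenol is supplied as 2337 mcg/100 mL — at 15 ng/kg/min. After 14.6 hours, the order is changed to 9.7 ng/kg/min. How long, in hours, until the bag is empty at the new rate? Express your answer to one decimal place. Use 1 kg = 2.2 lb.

29.7 hours

Initial rate:
Weight = 169 lb ÷ 2.2 lb/kg = 76.81818 kg
Dose = 15 ng/kg/min × 76.81818 kg = 1152.273 ng/min
1152.273 ng/min × 60 min/hr = 69136.36 ng/hr
Concentration = 2337 mcg ÷ 100 mL = 23.37 mcg/mL = 23370 ng/mL
Rate = 69136.36 ng/hr ÷ 23370 ng/mL = 2.958338 mL/hr
Volume infused so far = 2.958338 mL/hr × 14.6 hr = 43.19174 mL
Volume remaining = 100 − 43.19174 = 56.80826 mL
New rate:
Dose = 9.7 ng/kg/min × 76.81818 kg = 745.1364 ng/min
745.1364 ng/min × 60 min/hr = 44708.18 ng/hr
Rate = 44708.18 ng/hr ÷ 23370 ng/mL = 1.913059 mL/hr
Time remaining = 56.80826 mL ÷ 1.913059 mL/hr = 29.69499 hr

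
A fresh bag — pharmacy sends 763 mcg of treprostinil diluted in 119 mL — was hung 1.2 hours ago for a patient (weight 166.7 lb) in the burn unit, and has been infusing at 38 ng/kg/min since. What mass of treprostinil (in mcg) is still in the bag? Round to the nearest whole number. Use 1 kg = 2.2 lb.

556 mcg

Weight = 166.7 lb ÷ 2.2 lb/kg = 75.77273 kg
Dose = 38 ng/kg/min × 75.77273 kg = 2879.364 ng/min
2879.364 ng/min × 60 min/hr = 172761.8 ng/hr
Concentration = 763 mcg ÷ 119 mL = 6.411765 mcg/mL = 6411.765 ng/mL
Rate = 172761.8 ng/hr ÷ 6411.765 ng/mL = 26.9445 mL/hr
Volume infused = 26.9445 mL/hr × 1.2 hr = 32.3334 mL
Volume remaining = 119 − 32.3334 = 86.6666 mL
Drug remaining = 86.6666 mL × 6411.765 ng/mL = 555685.8 ng = 555.6858 mcg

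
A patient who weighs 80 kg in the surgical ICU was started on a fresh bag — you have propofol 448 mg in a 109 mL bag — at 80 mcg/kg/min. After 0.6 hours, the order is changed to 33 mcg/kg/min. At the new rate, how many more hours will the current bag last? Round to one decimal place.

1.4 hours

Initial rate:
Dose = 80 mcg/kg/min × 80 kg = 6400 mcg/min
6400 mcg/min × 60 min/hr = 384000 mcg/hr
Concentration = 448 mg ÷ 109 mL = 4.110092 mg/mL = 4110.092 mcg/mL
Rate = 384000 mcg/hr ÷ 4110.092 mcg/mL = 93.42857 mL/hr
Volume infused so far = 93.42857 mL/hr × 0.6 hr = 56.05714 mL
Volume remaining = 109 − 56.05714 = 52.94286 mL
New rate:
Dose = 33 mcg/kg/min × 80 kg = 2640 mcg/min
2640 mcg/min × 60 min/hr = 158400 mcg/hr
Rate = 158400 mcg/hr ÷ 4110.092 mcg/mL = 38.53929 mL/hr
Time remaining = 52.94286 mL ÷ 38.53929 mL/hr = 1.373737 hr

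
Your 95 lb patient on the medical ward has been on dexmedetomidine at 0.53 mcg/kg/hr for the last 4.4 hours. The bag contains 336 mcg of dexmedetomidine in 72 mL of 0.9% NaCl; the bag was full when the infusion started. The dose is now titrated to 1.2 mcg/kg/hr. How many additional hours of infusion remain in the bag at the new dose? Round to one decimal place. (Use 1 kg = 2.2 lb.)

Initial rate:
Weight = 95 lb ÷ 2.2 lb/kg = 43.18182 kg
Dose = 0.53 mcg/kg/hr × 43.18182 kg = 22.88636 mcg/hr
Concentration = 336 mcg ÷ 72 mL = 4.666667 mcg/mL
Rate = 22.88636 mcg/hr ÷ 4.666667 mcg/mL = 4.904221 mL/hr
Volume infused so far = 4.904221 mL/hr × 4.4 hr = 21.57857 mL
Volume remaining = 72 − 21.57857 = 50.42143 mL
New rate:
Dose = 1.2 mcg/kg/hr × 43.18182 kg = 51.81818 mcg/hr
Rate = 51.81818 mcg/hr ÷ 4.666667 mcg/mL = 11.1039 mL/hr
Time remaining = 50.42143 mL ÷ 11.1039 mL/hr = 4.540877 hr

4.5 hours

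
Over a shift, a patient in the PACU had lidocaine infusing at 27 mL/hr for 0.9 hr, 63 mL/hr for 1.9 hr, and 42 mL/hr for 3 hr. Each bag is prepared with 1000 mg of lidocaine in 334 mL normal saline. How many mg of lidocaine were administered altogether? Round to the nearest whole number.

808 mg

Concentration = 1000 mg ÷ 334 mL = 2.994012 mg/mL
Stage 1: 27 mL/hr × 0.9 hr = 24.3 mL → 24.3 mL × 2.994012 mg/mL = 72.75449 mg
Stage 2: 63 mL/hr × 1.9 hr = 119.7 mL → 119.7 mL × 2.994012 mg/mL = 358.3832 mg
Stage 3: 42 mL/hr × 3 hr = 126 mL → 126 mL × 2.994012 mg/mL = 377.2455 mg
Total = 72.75449 + 358.3832 + 377.2455 = 808.3832 mg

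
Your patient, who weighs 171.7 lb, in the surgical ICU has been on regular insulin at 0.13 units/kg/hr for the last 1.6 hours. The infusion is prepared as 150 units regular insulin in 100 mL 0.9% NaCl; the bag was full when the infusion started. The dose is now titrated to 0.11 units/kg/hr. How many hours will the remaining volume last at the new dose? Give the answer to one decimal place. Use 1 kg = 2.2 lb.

15.6 hours

Initial rate:
Weight = 171.7 lb ÷ 2.2 lb/kg = 78.04545 kg
Dose = 0.13 units/kg/hr × 78.04545 kg = 10.14591 units/hr
Concentration = 150 units ÷ 100 mL = 1.5 units/mL
Rate = 10.14591 units/hr ÷ 1.5 units/mL = 6.763939 mL/hr
Volume infused so far = 6.763939 mL/hr × 1.6 hr = 10.8223 mL
Volume remaining = 100 − 10.8223 = 89.1777 mL
New rate:
Dose = 0.11 units/kg/hr × 78.04545 kg = 8.585 units/hr
Rate = 8.585 units/hr ÷ 1.5 units/mL = 5.723333 mL/hr
Time remaining = 89.1777 mL ÷ 5.723333 mL/hr = 15.58143 hr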